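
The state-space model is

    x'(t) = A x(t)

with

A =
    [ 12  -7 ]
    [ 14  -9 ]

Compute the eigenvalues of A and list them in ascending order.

det(sI - A) = s^2 - (tr A)s + det A, with tr A = 12 + (-9) = 3 and det A = 12·(-9) - (-7)·14 = -108 - (-98) = -10.
So p(s) = det(sI - A) = s^2 - 3s - 10.
Factor s^2 - 3s - 10: two numbers with sum 3 and product -10 are 5 and -2, so s^2 - 3s - 10 = (s - 5)(s + 2).
Hence p(s) = (s - 5) (s + 2), with roots -2, 5.
At least one eigenvalue has non-negative real part, so the system is not asymptotically stable.

-2, 5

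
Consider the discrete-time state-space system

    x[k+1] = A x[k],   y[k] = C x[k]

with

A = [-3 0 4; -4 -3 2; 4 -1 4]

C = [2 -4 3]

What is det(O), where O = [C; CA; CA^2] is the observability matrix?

18736

CA = [[22, 9, 12]]
CA^2 = [[-54, -39, 154]]
Observability matrix O = [C; CA; CA^2] = [[2, -4, 3], [22, 9, 12], [-54, -39, 154]]
Expanding along the first row, det(O) = 2·(9·154 - 12·(-39)) - (-4)·(22·154 - 12·(-54)) + 3·(22·(-39) - 9·(-54)) = 2·1854 - (-4)·4036 + 3·(-372) = 18736
Since det(O) ≠ 0, rank(O) = 3 and the system is completely observable.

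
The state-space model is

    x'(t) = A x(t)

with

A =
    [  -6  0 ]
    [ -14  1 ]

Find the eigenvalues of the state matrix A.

-6, 1

det(sI - A) = s^2 - (tr A)s + det A, with tr A = (-6) + 1 = -5 and det A = (-6)·1 - 0·(-14) = -6 - 0 = -6.
So p(s) = det(sI - A) = s^2 + 5s - 6.
Factor s^2 + 5s - 6: two numbers with sum -5 and product -6 are 1 and -6, so s^2 + 5s - 6 = (s - 1)(s + 6).
Hence p(s) = (s - 1) (s + 6), with roots -6, 1.
At least one eigenvalue has non-negative real part, so the system is not asymptotically stable.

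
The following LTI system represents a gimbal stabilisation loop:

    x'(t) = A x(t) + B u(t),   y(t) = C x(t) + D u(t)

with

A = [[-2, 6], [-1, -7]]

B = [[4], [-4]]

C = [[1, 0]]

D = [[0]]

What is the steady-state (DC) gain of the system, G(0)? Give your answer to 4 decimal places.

0.2000

G(0) = C(-A)^{-1}B + D = -C A^{-1} B + D.
det A = 20, so A^{-1} = (1/20)·adj(A) = [[-7/20, -3/10], [1/20, -1/10]]
A^{-1} B = [-1/5, 3/5]^T
C A^{-1} B = -1/5
G(0) = D - C A^{-1} B = 0 - (-1/5) = 1/5 ≈ 0.2000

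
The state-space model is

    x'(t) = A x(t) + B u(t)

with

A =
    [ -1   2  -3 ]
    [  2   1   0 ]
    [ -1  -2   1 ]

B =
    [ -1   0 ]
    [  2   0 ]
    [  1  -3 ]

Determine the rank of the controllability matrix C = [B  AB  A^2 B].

AB = [[2, 9], [0, 0], [-2, -3]]
A^2B = [[4, 0], [4, 18], [-4, -12]]
Controllability matrix C = [B  AB  A^2B] = [[-1, 0, 2, 9, 4, 0], [2, 0, 0, 0, 4, 18], [1, -3, -2, -3, -4, -12]]
Take the 3×3 submatrix of C formed by columns 1, 2, 3: [[-1, 0, 2], [2, 0, 0], [1, -3, -2]]. Its determinant is (-1)·(0·(-2) - 0·(-3)) - 0·(2·(-2) - 0·1) + 2·(2·(-3) - 0·1) = (-1)·0 - 0·(-4) + 2·(-6) = -12 ≠ 0.
So rank(C) ≥ 3; since C has 3 rows, rank(C) = 3.
rank(C) = 3 = n, so the pair (A, B) is completely controllable.

3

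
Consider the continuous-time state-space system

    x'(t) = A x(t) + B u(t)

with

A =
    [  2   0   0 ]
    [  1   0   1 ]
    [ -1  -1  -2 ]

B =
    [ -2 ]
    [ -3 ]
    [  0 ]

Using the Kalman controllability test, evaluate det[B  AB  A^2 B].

AB = [[-4], [-2], [5]]
A^2B = [[-8], [1], [-4]]
Controllability matrix C = [B  AB  A^2B] = [[-2, -4, -8], [-3, -2, 1], [0, 5, -4]]
Expanding along the first row, det(C) = (-2)·((-2)·(-4) - 1·5) - (-4)·((-3)·(-4) - 1·0) + (-8)·((-3)·5 - (-2)·0) = (-2)·3 - (-4)·12 + (-8)·(-15) = 162
Since det(C) ≠ 0, rank(C) = 3 and the system is completely controllable.

162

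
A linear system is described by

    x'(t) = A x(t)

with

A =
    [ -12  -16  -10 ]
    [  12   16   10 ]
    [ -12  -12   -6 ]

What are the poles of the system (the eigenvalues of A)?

det(sI - A) = s^3 - (tr A)s^2 + (M11 + M22 + M33)s - det A, where Mii is the 2×2 principal minor of A obtained by deleting row i and column i.
tr A = (-12) + 16 + (-6) = -2; M11 = 16·(-6) - 10·(-12) = -96 - (-120) = 24; M22 = (-12)·(-6) - (-10)·(-12) = 72 - 120 = -48; M33 = (-12)·16 - (-16)·12 = -192 - (-192) = 0; sum of minors = -24.
det A = (-12)·(16·(-6) - 10·(-12)) - (-16)·(12·(-6) - 10·(-12)) + (-10)·(12·(-12) - 16·(-12)) = (-12)·24 - (-16)·48 + (-10)·48 = 0.
So p(s) = det(sI - A) = s^3 + 2s^2 - 24s.
The constant term is 0, so p(s) = s(s^2 + 2s - 24).
Factor s^2 + 2s - 24: two numbers with sum -2 and product -24 are 4 and -6, so s^2 + 2s - 24 = (s - 4)(s + 6).
Hence p(s) = s (s - 4) (s + 6), with roots -6, 0, 4.
At least one eigenvalue has non-negative real part, so the system is not asymptotically stable.

-6, 0, 4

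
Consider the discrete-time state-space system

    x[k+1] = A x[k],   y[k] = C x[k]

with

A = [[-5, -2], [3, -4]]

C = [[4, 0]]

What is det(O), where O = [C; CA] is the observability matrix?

-32

CA = [[-20, -8]]
Observability matrix O = [C; CA] = [[4, 0], [-20, -8]]
det(O) = 4·(-8) - 0·(-20) = -32 - 0 = -32
Since det(O) ≠ 0, rank(O) = 2 and the system is completely observable.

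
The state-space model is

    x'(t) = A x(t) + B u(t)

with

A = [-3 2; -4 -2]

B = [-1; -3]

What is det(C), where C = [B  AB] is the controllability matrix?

-19

AB = [[-3], [10]]
Controllability matrix C = [B  AB] = [[-1, -3], [-3, 10]]
det(C) = (-1)·10 - (-3)·(-3) = -10 - 9 = -19
Since det(C) ≠ 0, rank(C) = 2 and the system is completely controllable.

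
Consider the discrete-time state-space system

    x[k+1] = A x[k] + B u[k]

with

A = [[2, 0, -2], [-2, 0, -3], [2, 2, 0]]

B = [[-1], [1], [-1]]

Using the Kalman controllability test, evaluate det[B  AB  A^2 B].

AB = [[0], [5], [0]]
A^2B = [[0], [0], [10]]
Controllability matrix C = [B  AB  A^2B] = [[-1, 0, 0], [1, 5, 0], [-1, 0, 10]]
Expanding along the first row, det(C) = (-1)·(5·10 - 0·0) - 0·(1·10 - 0·(-1)) + 0·(1·0 - 5·(-1)) = (-1)·50 - 0·10 + 0·5 = -50
Since det(C) ≠ 0, rank(C) = 3 and the system is completely controllable.

-50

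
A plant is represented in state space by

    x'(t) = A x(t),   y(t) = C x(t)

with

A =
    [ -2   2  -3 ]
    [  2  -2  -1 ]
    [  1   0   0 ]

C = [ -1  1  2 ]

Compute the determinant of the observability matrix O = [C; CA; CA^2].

128

CA = [[6, -4, 2]]
CA^2 = [[-18, 20, -14]]
Observability matrix O = [C; CA; CA^2] = [[-1, 1, 2], [6, -4, 2], [-18, 20, -14]]
Expanding along the first row, det(O) = (-1)·((-4)·(-14) - 2·20) - 1·(6·(-14) - 2·(-18)) + 2·(6·20 - (-4)·(-18)) = (-1)·16 - 1·(-48) + 2·48 = 128
Since det(O) ≠ 0, rank(O) = 3 and the system is completely observable.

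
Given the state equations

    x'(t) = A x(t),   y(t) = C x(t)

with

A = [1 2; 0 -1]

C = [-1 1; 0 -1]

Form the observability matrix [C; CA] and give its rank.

2

CA = [[-1, -3], [0, 1]]
Observability matrix O = [C; CA] = [[-1, 1], [0, -1], [-1, -3], [0, 1]]
Take the 2×2 submatrix of O formed by rows 1, 2: [[-1, 1], [0, -1]]. Its determinant is (-1)·(-1) - 1·0 = 1 - 0 = 1 ≠ 0.
So rank(O) ≥ 2; since O has 2 columns, rank(O) = 2.
rank(O) = 2 = n, so the pair (A, C) is completely observable.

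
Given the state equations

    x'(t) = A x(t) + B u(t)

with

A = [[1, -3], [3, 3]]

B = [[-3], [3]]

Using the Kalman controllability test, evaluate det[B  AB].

36

AB = [[-12], [0]]
Controllability matrix C = [B  AB] = [[-3, -12], [3, 0]]
det(C) = (-3)·0 - (-12)·3 = 0 - (-36) = 36
Since det(C) ≠ 0, rank(C) = 2 and the system is completely controllable.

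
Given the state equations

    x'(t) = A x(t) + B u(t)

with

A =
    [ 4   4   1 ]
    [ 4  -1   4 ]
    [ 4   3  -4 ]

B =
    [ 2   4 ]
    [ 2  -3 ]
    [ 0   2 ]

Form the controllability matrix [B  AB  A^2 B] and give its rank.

3

AB = [[16, 6], [6, 27], [14, -1]]
A^2B = [[102, 131], [114, -7], [26, 109]]
Controllability matrix C = [B  AB  A^2B] = [[2, 4, 16, 6, 102, 131], [2, -3, 6, 27, 114, -7], [0, 2, 14, -1, 26, 109]]
Take the 3×3 submatrix of C formed by columns 1, 2, 3: [[2, 4, 16], [2, -3, 6], [0, 2, 14]]. Its determinant is 2·((-3)·14 - 6·2) - 4·(2·14 - 6·0) + 16·(2·2 - (-3)·0) = 2·(-54) - 4·28 + 16·4 = -156 ≠ 0.
So rank(C) ≥ 3; since C has 3 rows, rank(C) = 3.
rank(C) = 3 = n, so the pair (A, B) is completely controllable.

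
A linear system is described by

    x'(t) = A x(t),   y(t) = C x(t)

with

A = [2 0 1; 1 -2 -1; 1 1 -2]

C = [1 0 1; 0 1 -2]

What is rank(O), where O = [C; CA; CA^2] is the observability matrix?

3

CA = [[3, 1, -1], [-1, -4, 3]]
CA^2 = [[6, -3, 4], [-3, 11, -3]]
Observability matrix O = [C; CA; CA^2] = [[1, 0, 1], [0, 1, -2], [3, 1, -1], [-1, -4, 3], [6, -3, 4], [-3, 11, -3]]
Take the 3×3 submatrix of O formed by rows 1, 2, 3: [[1, 0, 1], [0, 1, -2], [3, 1, -1]]. Its determinant is 1·(1·(-1) - (-2)·1) - 0·(0·(-1) - (-2)·3) + 1·(0·1 - 1·3) = 1·1 - 0·6 + 1·(-3) = -2 ≠ 0.
So rank(O) ≥ 3; since O has 3 columns, rank(O) = 3.
rank(O) = 3 = n, so the pair (A, C) is completely observable.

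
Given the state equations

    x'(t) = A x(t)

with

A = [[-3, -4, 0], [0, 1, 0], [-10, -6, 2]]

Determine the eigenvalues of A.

det(sI - A) = s^3 - (tr A)s^2 + (M11 + M22 + M33)s - det A, where Mii is the 2×2 principal minor of A obtained by deleting row i and column i.
tr A = (-3) + 1 + 2 = 0; M11 = 1·2 - 0·(-6) = 2 - 0 = 2; M22 = (-3)·2 - 0·(-10) = -6 - 0 = -6; M33 = (-3)·1 - (-4)·0 = -3 - 0 = -3; sum of minors = -7.
det A = (-3)·(1·2 - 0·(-6)) - (-4)·(0·2 - 0·(-10)) + 0·(0·(-6) - 1·(-10)) = (-3)·2 - (-4)·0 + 0·10 = -6.
So p(s) = det(sI - A) = s^3 - 7s + 6.
Rational-root test: any integer root divides 6. Testing small divisors, s = 1 works: p(1) = 1 + 0 + (-7) + 6 = 0, so (s - 1) is a factor.
Dividing, p(s) = (s - 1)(s^2 + s - 6).
Factor s^2 + s - 6: two numbers with sum -1 and product -6 are 2 and -3, so s^2 + s - 6 = (s - 2)(s + 3).
Hence p(s) = (s - 2) (s - 1) (s + 3), with roots -3, 1, 2.
At least one eigenvalue has non-negative real part, so the system is not asymptotically stable.

-3, 1, 2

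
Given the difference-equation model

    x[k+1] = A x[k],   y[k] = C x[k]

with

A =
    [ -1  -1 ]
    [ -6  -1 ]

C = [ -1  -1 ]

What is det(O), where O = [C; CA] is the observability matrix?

5

CA = [[7, 2]]
Observability matrix O = [C; CA] = [[-1, -1], [7, 2]]
det(O) = (-1)·2 - (-1)·7 = -2 - (-7) = 5
Since det(O) ≠ 0, rank(O) = 2 and the system is completely observable.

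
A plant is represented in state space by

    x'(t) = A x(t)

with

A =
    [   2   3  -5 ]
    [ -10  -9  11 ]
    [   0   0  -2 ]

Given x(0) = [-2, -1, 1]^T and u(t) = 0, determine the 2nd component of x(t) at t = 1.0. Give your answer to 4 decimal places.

det(sI - A) = s^3 - (tr A)s^2 + (M11 + M22 + M33)s - det A, where Mii is the 2×2 principal minor of A obtained by deleting row i and column i.
tr A = 2 + (-9) + (-2) = -9; M11 = (-9)·(-2) - 11·0 = 18 - 0 = 18; M22 = 2·(-2) - (-5)·0 = -4 - 0 = -4; M33 = 2·(-9) - 3·(-10) = -18 - (-30) = 12; sum of minors = 26.
det A = 2·((-9)·(-2) - 11·0) - 3·((-10)·(-2) - 11·0) + (-5)·((-10)·0 - (-9)·0) = 2·18 - 3·20 + (-5)·0 = -24.
So p(s) = det(sI - A) = s^3 + 9s^2 + 26s + 24.
Rational-root test: any integer root divides 24. Testing small divisors, s = -2 works: p(-2) = -8 + 36 + (-52) + 24 = 0, so (s + 2) is a factor.
Dividing, p(s) = (s + 2)(s^2 + 7s + 12).
Factor s^2 + 7s + 12: two numbers with sum -7 and product 12 are -3 and -4, so s^2 + 7s + 12 = (s + 3)(s + 4).
Hence p(s) = (s + 2) (s + 3) (s + 4), with roots -4, -3, -2.
The eigenvalues -4, -3, -2 are distinct and real, so A is diagonalisable and x(t) = e^{At} x(0) = V diag(e^{λ_i t}) V^{-1} x(0), where the columns of V are the eigenvectors.
λ = -4: A - (-4)I = [[6, 3, -5], [-10, -5, 11], [0, 0, 2]]. v must be orthogonal to every row; (row 1) × (row 2) = [8, -16, 0], so take v_1 = [-1, 2, 0]^T.
λ = -3: A - (-3)I = [[5, 3, -5], [-10, -6, 11], [0, 0, 1]]. v must be orthogonal to every row; (row 1) × (row 2) = [3, -5, 0], so take v_2 = [3, -5, 0]^T.
λ = -2: A - (-2)I = [[4, 3, -5], [-10, -7, 11], [0, 0, 0]]. v must be orthogonal to every row; (row 1) × (row 2) = [-2, 6, 2], so take v_3 = [-1, 3, 1]^T.
V = [v_1 v_2 v_3] = [[-1, 3, -1], [2, -5, 3], [0, 0, 1]] has det V = -1, so V^{-1} = adj(V)/det V = [[5, 3, -4], [2, 1, -1], [0, 0, 1]].
Modal coordinates z(0) = V^{-1} x(0): 5·(-2) + 3·(-1) + (-4)·1 = -17; 2·(-2) + 1·(-1) + (-1)·1 = -6; 0·(-2) + 0·(-1) + 1·1 = 1; so z(0) = [-17, -6, 1]^T.
x_2(t) = Σ_i (v_i)_2 · z_i(0) · e^{λ_i t} (row 2 of V times the modal terms).
x_2(1.0) = 2·(-17)·e^{-4·1.0} + (-5)·(-6)·e^{-3·1.0} + 3·1·e^{-2·1.0} = (-34)·0.018316 + 30·0.049787 + 3·0.135335 = 1.2769.

1.2769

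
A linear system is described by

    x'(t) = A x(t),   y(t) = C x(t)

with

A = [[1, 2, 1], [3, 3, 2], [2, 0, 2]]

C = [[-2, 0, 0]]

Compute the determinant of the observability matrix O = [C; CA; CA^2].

-48

CA = [[-2, -4, -2]]
CA^2 = [[-18, -16, -14]]
Observability matrix O = [C; CA; CA^2] = [[-2, 0, 0], [-2, -4, -2], [-18, -16, -14]]
Expanding along the first row, det(O) = (-2)·((-4)·(-14) - (-2)·(-16)) - 0·((-2)·(-14) - (-2)·(-18)) + 0·((-2)·(-16) - (-4)·(-18)) = (-2)·24 - 0·(-8) + 0·(-40) = -48
Since det(O) ≠ 0, rank(O) = 3 and the system is completely observable.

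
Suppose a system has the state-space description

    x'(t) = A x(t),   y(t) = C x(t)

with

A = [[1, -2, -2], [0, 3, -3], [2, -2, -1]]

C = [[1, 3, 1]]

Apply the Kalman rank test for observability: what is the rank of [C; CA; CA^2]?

CA = [[3, 5, -12]]
CA^2 = [[-21, 33, -9]]
Observability matrix O = [C; CA; CA^2] = [[1, 3, 1], [3, 5, -12], [-21, 33, -9]]
det(O) = 1·(5·(-9) - (-12)·33) - 3·(3·(-9) - (-12)·(-21)) + 1·(3·33 - 5·(-21)) = 1·351 - 3·(-279) + 1·204 = 1392 ≠ 0, so rank(O) = 3.
rank(O) = 3 = n, so the pair (A, C) is completely observable.

3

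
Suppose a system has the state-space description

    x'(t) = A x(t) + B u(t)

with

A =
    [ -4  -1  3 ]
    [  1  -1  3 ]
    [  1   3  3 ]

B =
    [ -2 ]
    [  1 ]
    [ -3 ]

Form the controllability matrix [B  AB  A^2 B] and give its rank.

AB = [[-2], [-12], [-8]]
A^2B = [[-4], [-14], [-62]]
Controllability matrix C = [B  AB  A^2B] = [[-2, -2, -4], [1, -12, -14], [-3, -8, -62]]
det(C) = (-2)·((-12)·(-62) - (-14)·(-8)) - (-2)·(1·(-62) - (-14)·(-3)) + (-4)·(1·(-8) - (-12)·(-3)) = (-2)·632 - (-2)·(-104) + (-4)·(-44) = -1296 ≠ 0, so rank(C) = 3.
rank(C) = 3 = n, so the pair (A, B) is completely controllable.

3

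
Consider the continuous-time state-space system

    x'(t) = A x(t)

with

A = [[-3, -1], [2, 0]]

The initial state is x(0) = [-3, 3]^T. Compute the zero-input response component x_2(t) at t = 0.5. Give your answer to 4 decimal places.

1.1036

det(sI - A) = s^2 - (tr A)s + det A, with tr A = (-3) + 0 = -3 and det A = (-3)·0 - (-1)·2 = 0 - (-2) = 2.
So p(s) = det(sI - A) = s^2 + 3s + 2.
Factor s^2 + 3s + 2: two numbers with sum -3 and product 2 are -1 and -2, so s^2 + 3s + 2 = (s + 1)(s + 2).
Hence p(s) = (s + 1) (s + 2), with roots -2, -1.
The eigenvalues -2, -1 are distinct and real, so A is diagonalisable and x(t) = e^{At} x(0) = V diag(e^{λ_i t}) V^{-1} x(0), where the columns of V are the eigenvectors.
λ = -2: A - (-2)I = [[-1, -1], [2, 2]]. Row 1 gives (-1)·v1 + (-1)·v2 = 0, so take v_1 = [1, -1]^T.
λ = -1: A - (-1)I = [[-2, -1], [2, 1]]. Row 1 gives (-2)·v1 + (-1)·v2 = 0, so take v_2 = [-1, 2]^T.
V = [v_1 v_2] = [[1, -1], [-1, 2]] has det V = 1, so V^{-1} = adj(V)/det V = [[2, 1], [1, 1]].
Modal coordinates z(0) = V^{-1} x(0): 2·(-3) + 1·3 = -3; 1·(-3) + 1·3 = 0; so z(0) = [-3, 0]^T.
x_2(t) = Σ_i (v_i)_2 · z_i(0) · e^{λ_i t} (row 2 of V times the modal terms).
x_2(0.5) = (-1)·(-3)·e^{-2·0.5} + 2·0·e^{-1·0.5} = 3·0.367879 + 0·0.606531 = 1.1036.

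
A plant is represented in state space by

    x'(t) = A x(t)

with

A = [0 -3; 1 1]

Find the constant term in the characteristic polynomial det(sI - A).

For a 2×2 matrix, det(sI - A) = s^2 - (tr A)s + det A.
tr A = 1, det A = 3.
So p(s) = s^2 - s + 3.
The constant term is 3.

3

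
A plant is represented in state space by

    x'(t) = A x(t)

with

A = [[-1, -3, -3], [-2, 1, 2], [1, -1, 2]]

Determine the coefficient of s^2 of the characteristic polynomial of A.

-2

Expand det(sI - A) for the 3×3 matrix.
p(s) = s^3 - 2s^2 - 2s + 25.
(Check: constant term = det(-A) = (-1)^3 det A = 25; coefficient of s^2 = -tr A = -2.)
The coefficient of s^2 is -2.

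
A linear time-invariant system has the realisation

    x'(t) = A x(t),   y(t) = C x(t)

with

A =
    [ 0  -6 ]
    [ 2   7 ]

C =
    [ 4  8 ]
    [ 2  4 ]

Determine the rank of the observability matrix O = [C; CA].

1

CA = [[16, 32], [8, 16]]
Observability matrix O = [C; CA] = [[4, 8], [2, 4], [16, 32], [8, 16]]
Every row of O is a scalar multiple of row 1 = [4, 8] (multipliers 1, 1/2, 4, 2), so the rows span a one-dimensional space.
O ≠ 0, hence rank(O) = 1.
rank(O) = 1 < n = 2, so the pair (A, C) is not completely observable.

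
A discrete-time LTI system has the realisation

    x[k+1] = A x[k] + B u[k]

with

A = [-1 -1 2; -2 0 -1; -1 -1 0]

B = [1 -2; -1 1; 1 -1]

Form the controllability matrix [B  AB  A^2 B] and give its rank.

3

AB = [[2, -1], [-3, 5], [0, 1]]
A^2B = [[1, -2], [-4, 1], [1, -4]]
Controllability matrix C = [B  AB  A^2B] = [[1, -2, 2, -1, 1, -2], [-1, 1, -3, 5, -4, 1], [1, -1, 0, 1, 1, -4]]
Take the 3×3 submatrix of C formed by columns 1, 2, 3: [[1, -2, 2], [-1, 1, -3], [1, -1, 0]]. Its determinant is 1·(1·0 - (-3)·(-1)) - (-2)·((-1)·0 - (-3)·1) + 2·((-1)·(-1) - 1·1) = 1·(-3) - (-2)·3 + 2·0 = 3 ≠ 0.
So rank(C) ≥ 3; since C has 3 rows, rank(C) = 3.
rank(C) = 3 = n, so the pair (A, B) is completely controllable.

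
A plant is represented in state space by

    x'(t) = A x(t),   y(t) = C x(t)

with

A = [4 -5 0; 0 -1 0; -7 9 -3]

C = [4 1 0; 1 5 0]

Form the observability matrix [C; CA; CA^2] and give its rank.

2

CA = [[16, -21, 0], [4, -10, 0]]
CA^2 = [[64, -59, 0], [16, -10, 0]]
Observability matrix O = [C; CA; CA^2] = [[4, 1, 0], [1, 5, 0], [16, -21, 0], [4, -10, 0], [64, -59, 0], [16, -10, 0]]
Column 3 of O is identically zero, so rank(O) ≤ 2.
The 2×2 minor from rows 1, 2, columns 1, 2 is 4·5 - 1·1 = 20 - 1 = 19 ≠ 0, so rank(O) = 2.
rank(O) = 2 < n = 3, so the pair (A, C) is not completely observable.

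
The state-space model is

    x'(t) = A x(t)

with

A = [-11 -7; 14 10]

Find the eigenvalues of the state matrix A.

-4, 3

det(sI - A) = s^2 - (tr A)s + det A, with tr A = (-11) + 10 = -1 and det A = (-11)·10 - (-7)·14 = -110 - (-98) = -12.
So p(s) = det(sI - A) = s^2 + s - 12.
Factor s^2 + s - 12: two numbers with sum -1 and product -12 are 3 and -4, so s^2 + s - 12 = (s - 3)(s + 4).
Hence p(s) = (s - 3) (s + 4), with roots -4, 3.
At least one eigenvalue has non-negative real part, so the system is not asymptotically stable.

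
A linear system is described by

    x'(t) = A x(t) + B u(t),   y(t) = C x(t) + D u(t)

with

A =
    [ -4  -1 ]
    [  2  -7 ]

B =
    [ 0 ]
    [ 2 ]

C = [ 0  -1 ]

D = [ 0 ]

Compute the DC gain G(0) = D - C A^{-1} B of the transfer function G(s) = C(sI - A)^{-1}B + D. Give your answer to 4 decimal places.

-0.2667

G(0) = C(-A)^{-1}B + D = -C A^{-1} B + D.
det A = 30, so A^{-1} = (1/30)·adj(A) = [[-7/30, 1/30], [-1/15, -2/15]]
A^{-1} B = [1/15, -4/15]^T
C A^{-1} B = 4/15
G(0) = D - C A^{-1} B = 0 - (4/15) = -4/15 ≈ -0.2667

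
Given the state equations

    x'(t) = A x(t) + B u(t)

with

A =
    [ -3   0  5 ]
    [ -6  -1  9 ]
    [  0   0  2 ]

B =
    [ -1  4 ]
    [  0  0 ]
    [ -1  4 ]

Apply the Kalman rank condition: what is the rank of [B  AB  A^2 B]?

AB = [[-2, 8], [-3, 12], [-2, 8]]
A^2B = [[-4, 16], [-3, 12], [-4, 16]]
Controllability matrix C = [B  AB  A^2B] = [[-1, 4, -2, 8, -4, 16], [0, 0, -3, 12, -3, 12], [-1, 4, -2, 8, -4, 16]]
The rows r1, r2, r3 of C are linearly dependent: -r1 + r3 = 0 (check each entry), so rank(C) ≤ 2.
The 2×2 minor from rows 1, 2, columns 1, 3 is (-1)·(-3) - (-2)·0 = 3 - 0 = 3 ≠ 0, so rank(C) = 2.
rank(C) = 2 < n = 3, so the pair (A, B) is not completely controllable.

2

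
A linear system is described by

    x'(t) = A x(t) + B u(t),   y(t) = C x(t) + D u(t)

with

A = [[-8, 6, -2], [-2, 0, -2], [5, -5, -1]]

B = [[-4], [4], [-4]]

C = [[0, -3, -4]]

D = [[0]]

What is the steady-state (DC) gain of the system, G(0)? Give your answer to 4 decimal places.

G(0) = C(-A)^{-1}B + D = -C A^{-1} B + D.
det A = -12, so A^{-1} = (1/-12)·adj(A) = [[5/6, -4/3, 1], [1, -3/2, 1], [-5/6, 5/6, -1]]
A^{-1} B = [-38/3, -14, 32/3]^T
C A^{-1} B = -2/3
G(0) = D - C A^{-1} B = 0 - (-2/3) = 2/3 ≈ 0.6667

0.6667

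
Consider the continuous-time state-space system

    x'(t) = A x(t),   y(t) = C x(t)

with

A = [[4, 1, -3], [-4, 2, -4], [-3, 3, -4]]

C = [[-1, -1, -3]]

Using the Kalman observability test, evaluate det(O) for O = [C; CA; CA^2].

CA = [[9, -12, 19]]
CA^2 = [[27, 42, -55]]
Observability matrix O = [C; CA; CA^2] = [[-1, -1, -3], [9, -12, 19], [27, 42, -55]]
Expanding along the first row, det(O) = (-1)·((-12)·(-55) - 19·42) - (-1)·(9·(-55) - 19·27) + (-3)·(9·42 - (-12)·27) = (-1)·(-138) - (-1)·(-1008) + (-3)·702 = -2976
Since det(O) ≠ 0, rank(O) = 3 and the system is completely observable.

-2976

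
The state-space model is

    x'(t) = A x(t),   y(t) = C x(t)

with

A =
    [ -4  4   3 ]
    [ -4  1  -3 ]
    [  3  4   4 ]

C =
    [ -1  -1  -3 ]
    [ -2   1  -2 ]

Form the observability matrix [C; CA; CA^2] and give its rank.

3

CA = [[-1, -17, -12], [-2, -15, -17]]
CA^2 = [[36, -69, 0], [17, -91, -29]]
Observability matrix O = [C; CA; CA^2] = [[-1, -1, -3], [-2, 1, -2], [-1, -17, -12], [-2, -15, -17], [36, -69, 0], [17, -91, -29]]
Take the 3×3 submatrix of O formed by rows 1, 2, 3: [[-1, -1, -3], [-2, 1, -2], [-1, -17, -12]]. Its determinant is (-1)·(1·(-12) - (-2)·(-17)) - (-1)·((-2)·(-12) - (-2)·(-1)) + (-3)·((-2)·(-17) - 1·(-1)) = (-1)·(-46) - (-1)·22 + (-3)·35 = -37 ≠ 0.
So rank(O) ≥ 3; since O has 3 columns, rank(O) = 3.
rank(O) = 3 = n, so the pair (A, C) is completely observable.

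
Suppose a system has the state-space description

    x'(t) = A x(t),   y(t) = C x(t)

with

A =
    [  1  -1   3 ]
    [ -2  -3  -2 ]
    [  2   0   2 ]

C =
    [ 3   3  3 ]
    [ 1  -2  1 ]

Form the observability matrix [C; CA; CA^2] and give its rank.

CA = [[3, -12, 9], [7, 5, 9]]
CA^2 = [[45, 33, 51], [15, -22, 29]]
Observability matrix O = [C; CA; CA^2] = [[3, 3, 3], [1, -2, 1], [3, -12, 9], [7, 5, 9], [45, 33, 51], [15, -22, 29]]
Take the 3×3 submatrix of O formed by rows 1, 2, 3: [[3, 3, 3], [1, -2, 1], [3, -12, 9]]. Its determinant is 3·((-2)·9 - 1·(-12)) - 3·(1·9 - 1·3) + 3·(1·(-12) - (-2)·3) = 3·(-6) - 3·6 + 3·(-6) = -54 ≠ 0.
So rank(O) ≥ 3; since O has 3 columns, rank(O) = 3.
rank(O) = 3 = n, so the pair (A, C) is completely observable.

3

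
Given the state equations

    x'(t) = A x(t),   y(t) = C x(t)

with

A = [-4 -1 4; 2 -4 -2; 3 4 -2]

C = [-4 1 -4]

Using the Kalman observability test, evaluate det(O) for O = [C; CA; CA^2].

CA = [[6, -16, -10]]
CA^2 = [[-86, 18, 76]]
Observability matrix O = [C; CA; CA^2] = [[-4, 1, -4], [6, -16, -10], [-86, 18, 76]]
Expanding along the first row, det(O) = (-4)·((-16)·76 - (-10)·18) - 1·(6·76 - (-10)·(-86)) + (-4)·(6·18 - (-16)·(-86)) = (-4)·(-1036) - 1·(-404) + (-4)·(-1268) = 9620
Since det(O) ≠ 0, rank(O) = 3 and the system is completely observable.

9620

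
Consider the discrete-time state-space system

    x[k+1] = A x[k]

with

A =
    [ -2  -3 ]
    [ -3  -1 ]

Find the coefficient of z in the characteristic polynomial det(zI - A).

3

For a 2×2 matrix, det(zI - A) = z^2 - (tr A)z + det A.
tr A = -3, det A = -7.
So p(z) = z^2 + 3z - 7.
The coefficient of z is 3.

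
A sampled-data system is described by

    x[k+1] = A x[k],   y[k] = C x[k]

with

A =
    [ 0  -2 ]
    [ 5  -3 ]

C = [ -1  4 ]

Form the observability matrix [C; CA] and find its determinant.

CA = [[20, -10]]
Observability matrix O = [C; CA] = [[-1, 4], [20, -10]]
det(O) = (-1)·(-10) - 4·20 = 10 - 80 = -70
Since det(O) ≠ 0, rank(O) = 2 and the system is completely observable.

-70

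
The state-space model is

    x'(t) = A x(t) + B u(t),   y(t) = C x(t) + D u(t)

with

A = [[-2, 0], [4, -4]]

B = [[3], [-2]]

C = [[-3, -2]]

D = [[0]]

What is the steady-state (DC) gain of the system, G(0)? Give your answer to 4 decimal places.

G(0) = C(-A)^{-1}B + D = -C A^{-1} B + D.
det A = 8, so A^{-1} = (1/8)·adj(A) = [[-1/2, 0], [-1/2, -1/4]]
A^{-1} B = [-3/2, -1]^T
C A^{-1} B = 13/2
G(0) = D - C A^{-1} B = 0 - (13/2) = -13/2 ≈ -6.5000

-6.5000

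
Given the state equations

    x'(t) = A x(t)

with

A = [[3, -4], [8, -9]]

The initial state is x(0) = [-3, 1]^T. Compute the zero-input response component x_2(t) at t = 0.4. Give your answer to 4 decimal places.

det(sI - A) = s^2 - (tr A)s + det A, with tr A = 3 + (-9) = -6 and det A = 3·(-9) - (-4)·8 = -27 - (-32) = 5.
So p(s) = det(sI - A) = s^2 + 6s + 5.
Factor s^2 + 6s + 5: two numbers with sum -6 and product 5 are -1 and -5, so s^2 + 6s + 5 = (s + 1)(s + 5).
Hence p(s) = (s + 1) (s + 5), with roots -5, -1.
The eigenvalues -5, -1 are distinct and real, so A is diagonalisable and x(t) = e^{At} x(0) = V diag(e^{λ_i t}) V^{-1} x(0), where the columns of V are the eigenvectors.
λ = -5: A - (-5)I = [[8, -4], [8, -4]]. Row 1 gives 8·v1 + (-4)·v2 = 0, so take v_1 = [1, 2]^T.
λ = -1: A - (-1)I = [[4, -4], [8, -8]]. Row 1 gives 4·v1 + (-4)·v2 = 0, so take v_2 = [-1, -1]^T.
V = [v_1 v_2] = [[1, -1], [2, -1]] has det V = 1, so V^{-1} = adj(V)/det V = [[-1, 1], [-2, 1]].
Modal coordinates z(0) = V^{-1} x(0): (-1)·(-3) + 1·1 = 4; (-2)·(-3) + 1·1 = 7; so z(0) = [4, 7]^T.
x_2(t) = Σ_i (v_i)_2 · z_i(0) · e^{λ_i t} (row 2 of V times the modal terms).
x_2(0.4) = 2·4·e^{-5·0.4} + (-1)·7·e^{-1·0.4} = 8·0.135335 + (-7)·0.670320 = -3.6096.

-3.6096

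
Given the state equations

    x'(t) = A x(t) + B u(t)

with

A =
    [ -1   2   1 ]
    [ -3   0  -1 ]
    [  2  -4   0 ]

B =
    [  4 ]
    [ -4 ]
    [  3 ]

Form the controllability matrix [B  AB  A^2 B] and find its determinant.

AB = [[-9], [-15], [24]]
A^2B = [[3], [3], [42]]
Controllability matrix C = [B  AB  A^2B] = [[4, -9, 3], [-4, -15, 3], [3, 24, 42]]
Expanding along the first row, det(C) = 4·((-15)·42 - 3·24) - (-9)·((-4)·42 - 3·3) + 3·((-4)·24 - (-15)·3) = 4·(-702) - (-9)·(-177) + 3·(-51) = -4554
Since det(C) ≠ 0, rank(C) = 3 and the system is completely controllable.

-4554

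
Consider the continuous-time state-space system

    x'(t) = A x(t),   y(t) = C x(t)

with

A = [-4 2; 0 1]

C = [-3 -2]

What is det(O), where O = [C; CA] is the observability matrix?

CA = [[12, -8]]
Observability matrix O = [C; CA] = [[-3, -2], [12, -8]]
det(O) = (-3)·(-8) - (-2)·12 = 24 - (-24) = 48
Since det(O) ≠ 0, rank(O) = 2 and the system is completely observable.

48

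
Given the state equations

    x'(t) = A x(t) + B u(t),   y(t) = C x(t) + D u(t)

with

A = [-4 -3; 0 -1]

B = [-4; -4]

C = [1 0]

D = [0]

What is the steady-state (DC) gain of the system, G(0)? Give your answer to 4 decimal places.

2.0000

G(0) = C(-A)^{-1}B + D = -C A^{-1} B + D.
det A = 4, so A^{-1} = (1/4)·adj(A) = [[-1/4, 3/4], [0, -1]]
A^{-1} B = [-2, 4]^T
C A^{-1} B = -2
G(0) = D - C A^{-1} B = 0 - (-2) = 2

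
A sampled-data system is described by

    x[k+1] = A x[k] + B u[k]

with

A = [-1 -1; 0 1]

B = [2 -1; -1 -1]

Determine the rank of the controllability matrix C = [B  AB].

2

AB = [[-1, 2], [-1, -1]]
Controllability matrix C = [B  AB] = [[2, -1, -1, 2], [-1, -1, -1, -1]]
Take the 2×2 submatrix of C formed by columns 1, 2: [[2, -1], [-1, -1]]. Its determinant is 2·(-1) - (-1)·(-1) = -2 - 1 = -3 ≠ 0.
So rank(C) ≥ 2; since C has 2 rows, rank(C) = 2.
rank(C) = 2 = n, so the pair (A, B) is completely controllable.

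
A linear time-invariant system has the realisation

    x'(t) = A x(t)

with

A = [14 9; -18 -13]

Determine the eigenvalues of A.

det(sI - A) = s^2 - (tr A)s + det A, with tr A = 14 + (-13) = 1 and det A = 14·(-13) - 9·(-18) = -182 - (-162) = -20.
So p(s) = det(sI - A) = s^2 - s - 20.
Factor s^2 - s - 20: two numbers with sum 1 and product -20 are 5 and -4, so s^2 - s - 20 = (s - 5)(s + 4).
Hence p(s) = (s - 5) (s + 4), with roots -4, 5.
At least one eigenvalue has non-negative real part, so the system is not asymptotically stable.

-4, 5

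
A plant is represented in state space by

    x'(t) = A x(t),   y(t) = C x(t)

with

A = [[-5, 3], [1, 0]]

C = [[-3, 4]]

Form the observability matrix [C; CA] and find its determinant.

CA = [[19, -9]]
Observability matrix O = [C; CA] = [[-3, 4], [19, -9]]
det(O) = (-3)·(-9) - 4·19 = 27 - 76 = -49
Since det(O) ≠ 0, rank(O) = 2 and the system is completely observable.

-49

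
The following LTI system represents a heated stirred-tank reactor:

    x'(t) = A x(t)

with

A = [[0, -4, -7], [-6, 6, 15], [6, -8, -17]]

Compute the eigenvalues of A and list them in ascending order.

det(sI - A) = s^3 - (tr A)s^2 + (M11 + M22 + M33)s - det A, where Mii is the 2×2 principal minor of A obtained by deleting row i and column i.
tr A = 0 + 6 + (-17) = -11; M11 = 6·(-17) - 15·(-8) = -102 - (-120) = 18; M22 = 0·(-17) - (-7)·6 = 0 - (-42) = 42; M33 = 0·6 - (-4)·(-6) = 0 - 24 = -24; sum of minors = 36.
det A = 0·(6·(-17) - 15·(-8)) - (-4)·((-6)·(-17) - 15·6) + (-7)·((-6)·(-8) - 6·6) = 0·18 - (-4)·12 + (-7)·12 = -36.
So p(s) = det(sI - A) = s^3 + 11s^2 + 36s + 36.
Rational-root test: any integer root divides 36. Testing small divisors, s = -2 works: p(-2) = -8 + 44 + (-72) + 36 = 0, so (s + 2) is a factor.
Dividing, p(s) = (s + 2)(s^2 + 9s + 18).
Factor s^2 + 9s + 18: two numbers with sum -9 and product 18 are -3 and -6, so s^2 + 9s + 18 = (s + 3)(s + 6).
Hence p(s) = (s + 2) (s + 3) (s + 6), with roots -6, -3, -2.
All eigenvalues have negative real part, so the system is asymptotically stable.

-6, -3, -2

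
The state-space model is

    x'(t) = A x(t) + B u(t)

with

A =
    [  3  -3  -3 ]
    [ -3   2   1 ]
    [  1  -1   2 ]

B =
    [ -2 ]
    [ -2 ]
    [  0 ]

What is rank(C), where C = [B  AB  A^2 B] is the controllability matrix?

3

AB = [[0], [2], [0]]
A^2B = [[-6], [4], [-2]]
Controllability matrix C = [B  AB  A^2B] = [[-2, 0, -6], [-2, 2, 4], [0, 0, -2]]
det(C) = (-2)·(2·(-2) - 4·0) - 0·((-2)·(-2) - 4·0) + (-6)·((-2)·0 - 2·0) = (-2)·(-4) - 0·4 + (-6)·0 = 8 ≠ 0, so rank(C) = 3.
rank(C) = 3 = n, so the pair (A, B) is completely controllable.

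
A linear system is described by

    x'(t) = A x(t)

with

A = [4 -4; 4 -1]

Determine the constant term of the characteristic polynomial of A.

12

For a 2×2 matrix, det(sI - A) = s^2 - (tr A)s + det A.
tr A = 3, det A = 12.
So p(s) = s^2 - 3s + 12.
The constant term is 12.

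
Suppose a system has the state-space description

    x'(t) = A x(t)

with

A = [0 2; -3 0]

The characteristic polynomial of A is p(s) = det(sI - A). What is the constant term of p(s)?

For a 2×2 matrix, det(sI - A) = s^2 - (tr A)s + det A.
tr A = 0, det A = 6.
So p(s) = s^2 + 6.
The constant term is 6.

6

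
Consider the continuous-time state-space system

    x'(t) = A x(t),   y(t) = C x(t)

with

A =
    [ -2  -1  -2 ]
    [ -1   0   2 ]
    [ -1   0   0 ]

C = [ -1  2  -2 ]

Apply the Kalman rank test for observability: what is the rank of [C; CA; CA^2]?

3

CA = [[2, 1, 6]]
CA^2 = [[-11, -2, -2]]
Observability matrix O = [C; CA; CA^2] = [[-1, 2, -2], [2, 1, 6], [-11, -2, -2]]
det(O) = (-1)·(1·(-2) - 6·(-2)) - 2·(2·(-2) - 6·(-11)) + (-2)·(2·(-2) - 1·(-11)) = (-1)·10 - 2·62 + (-2)·7 = -148 ≠ 0, so rank(O) = 3.
rank(O) = 3 = n, so the pair (A, C) is completely observable.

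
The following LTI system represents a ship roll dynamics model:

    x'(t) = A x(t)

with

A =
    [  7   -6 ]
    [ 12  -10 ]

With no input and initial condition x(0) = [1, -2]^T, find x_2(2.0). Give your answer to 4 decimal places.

det(sI - A) = s^2 - (tr A)s + det A, with tr A = 7 + (-10) = -3 and det A = 7·(-10) - (-6)·12 = -70 - (-72) = 2.
So p(s) = det(sI - A) = s^2 + 3s + 2.
Factor s^2 + 3s + 2: two numbers with sum -3 and product 2 are -1 and -2, so s^2 + 3s + 2 = (s + 1)(s + 2).
Hence p(s) = (s + 1) (s + 2), with roots -2, -1.
The eigenvalues -2, -1 are distinct and real, so A is diagonalisable and x(t) = e^{At} x(0) = V diag(e^{λ_i t}) V^{-1} x(0), where the columns of V are the eigenvectors.
λ = -2: A - (-2)I = [[9, -6], [12, -8]]. Row 1 gives 9·v1 + (-6)·v2 = 0, so take v_1 = [-2, -3]^T.
λ = -1: A - (-1)I = [[8, -6], [12, -9]]. Row 1 gives 8·v1 + (-6)·v2 = 0, so take v_2 = [-3, -4]^T.
V = [v_1 v_2] = [[-2, -3], [-3, -4]] has det V = -1, so V^{-1} = adj(V)/det V = [[4, -3], [-3, 2]].
Modal coordinates z(0) = V^{-1} x(0): 4·1 + (-3)·(-2) = 10; (-3)·1 + 2·(-2) = -7; so z(0) = [10, -7]^T.
x_2(t) = Σ_i (v_i)_2 · z_i(0) · e^{λ_i t} (row 2 of V times the modal terms).
x_2(2.0) = (-3)·10·e^{-2·2.0} + (-4)·(-7)·e^{-1·2.0} = (-30)·0.018316 + 28·0.135335 = 3.2399.

3.2399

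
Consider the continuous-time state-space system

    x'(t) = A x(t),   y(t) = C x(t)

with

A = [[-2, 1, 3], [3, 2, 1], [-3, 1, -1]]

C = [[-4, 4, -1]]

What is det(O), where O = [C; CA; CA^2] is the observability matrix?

-8938

CA = [[23, 3, -7]]
CA^2 = [[-16, 22, 79]]
Observability matrix O = [C; CA; CA^2] = [[-4, 4, -1], [23, 3, -7], [-16, 22, 79]]
Expanding along the first row, det(O) = (-4)·(3·79 - (-7)·22) - 4·(23·79 - (-7)·(-16)) + (-1)·(23·22 - 3·(-16)) = (-4)·391 - 4·1705 + (-1)·554 = -8938
Since det(O) ≠ 0, rank(O) = 3 and the system is completely observable.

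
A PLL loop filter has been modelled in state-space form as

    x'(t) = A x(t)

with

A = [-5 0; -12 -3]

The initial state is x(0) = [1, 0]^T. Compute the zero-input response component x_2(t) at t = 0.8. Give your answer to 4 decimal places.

-0.4344

det(sI - A) = s^2 - (tr A)s + det A, with tr A = (-5) + (-3) = -8 and det A = (-5)·(-3) - 0·(-12) = 15 - 0 = 15.
So p(s) = det(sI - A) = s^2 + 8s + 15.
Factor s^2 + 8s + 15: two numbers with sum -8 and product 15 are -3 and -5, so s^2 + 8s + 15 = (s + 3)(s + 5).
Hence p(s) = (s + 3) (s + 5), with roots -5, -3.
The eigenvalues -5, -3 are distinct and real, so A is diagonalisable and x(t) = e^{At} x(0) = V diag(e^{λ_i t}) V^{-1} x(0), where the columns of V are the eigenvectors.
λ = -5: A - (-5)I = [[0, 0], [-12, 2]]. Row 2 gives (-12)·v1 + 2·v2 = 0, so take v_1 = [1, 6]^T.
λ = -3: A - (-3)I = [[-2, 0], [-12, 0]]. Row 1 gives (-2)·v1 + 0·v2 = 0, so take v_2 = [0, 1]^T.
V = [v_1 v_2] = [[1, 0], [6, 1]] has det V = 1, so V^{-1} = adj(V)/det V = [[1, 0], [-6, 1]].
Modal coordinates z(0) = V^{-1} x(0): 1·1 + 0·0 = 1; (-6)·1 + 1·0 = -6; so z(0) = [1, -6]^T.
x_2(t) = Σ_i (v_i)_2 · z_i(0) · e^{λ_i t} (row 2 of V times the modal terms).
x_2(0.8) = 6·1·e^{-5·0.8} + 1·(-6)·e^{-3·0.8} = 6·0.018316 + (-6)·0.090718 = -0.4344.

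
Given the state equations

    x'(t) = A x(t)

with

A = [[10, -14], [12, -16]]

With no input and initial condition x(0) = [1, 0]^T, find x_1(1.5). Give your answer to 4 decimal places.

det(sI - A) = s^2 - (tr A)s + det A, with tr A = 10 + (-16) = -6 and det A = 10·(-16) - (-14)·12 = -160 - (-168) = 8.
So p(s) = det(sI - A) = s^2 + 6s + 8.
Factor s^2 + 6s + 8: two numbers with sum -6 and product 8 are -2 and -4, so s^2 + 6s + 8 = (s + 2)(s + 4).
Hence p(s) = (s + 2) (s + 4), with roots -4, -2.
The eigenvalues -4, -2 are distinct and real, so A is diagonalisable and x(t) = e^{At} x(0) = V diag(e^{λ_i t}) V^{-1} x(0), where the columns of V are the eigenvectors.
λ = -4: A - (-4)I = [[14, -14], [12, -12]]. Row 1 gives 14·v1 + (-14)·v2 = 0, so take v_1 = [1, 1]^T.
λ = -2: A - (-2)I = [[12, -14], [12, -14]]. Row 1 gives 12·v1 + (-14)·v2 = 0, so take v_2 = [7, 6]^T.
V = [v_1 v_2] = [[1, 7], [1, 6]] has det V = -1, so V^{-1} = adj(V)/det V = [[-6, 7], [1, -1]].
Modal coordinates z(0) = V^{-1} x(0): (-6)·1 + 7·0 = -6; 1·1 + (-1)·0 = 1; so z(0) = [-6, 1]^T.
x_1(t) = Σ_i (v_i)_1 · z_i(0) · e^{λ_i t} (row 1 of V times the modal terms).
x_1(1.5) = 1·(-6)·e^{-4·1.5} + 7·1·e^{-2·1.5} = (-6)·0.002479 + 7·0.049787 = 0.3336.

0.3336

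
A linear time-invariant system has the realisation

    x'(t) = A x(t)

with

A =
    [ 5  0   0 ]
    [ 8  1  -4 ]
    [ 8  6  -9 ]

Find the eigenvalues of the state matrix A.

-5, -3, 5

det(sI - A) = s^3 - (tr A)s^2 + (M11 + M22 + M33)s - det A, where Mii is the 2×2 principal minor of A obtained by deleting row i and column i.
tr A = 5 + 1 + (-9) = -3; M11 = 1·(-9) - (-4)·6 = -9 - (-24) = 15; M22 = 5·(-9) - 0·8 = -45 - 0 = -45; M33 = 5·1 - 0·8 = 5 - 0 = 5; sum of minors = -25.
det A = 5·(1·(-9) - (-4)·6) - 0·(8·(-9) - (-4)·8) + 0·(8·6 - 1·8) = 5·15 - 0·(-40) + 0·40 = 75.
So p(s) = det(sI - A) = s^3 + 3s^2 - 25s - 75.
Rational-root test: any integer root divides -75. Testing small divisors, s = -3 works: p(-3) = -27 + 27 + 75 + (-75) = 0, so (s + 3) is a factor.
Dividing, p(s) = (s + 3)(s^2 - 25).
Factor s^2 - 25: two numbers with sum 0 and product -25 are 5 and -5, so s^2 - 25 = (s - 5)(s + 5).
Hence p(s) = (s - 5) (s + 3) (s + 5), with roots -5, -3, 5.
At least one eigenvalue has non-negative real part, so the system is not asymptotically stable.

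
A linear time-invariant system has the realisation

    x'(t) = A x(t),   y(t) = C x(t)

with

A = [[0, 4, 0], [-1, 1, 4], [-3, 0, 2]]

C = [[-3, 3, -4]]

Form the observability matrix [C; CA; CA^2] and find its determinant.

CA = [[9, -9, 4]]
CA^2 = [[-3, 27, -28]]
Observability matrix O = [C; CA; CA^2] = [[-3, 3, -4], [9, -9, 4], [-3, 27, -28]]
Expanding along the first row, det(O) = (-3)·((-9)·(-28) - 4·27) - 3·(9·(-28) - 4·(-3)) + (-4)·(9·27 - (-9)·(-3)) = (-3)·144 - 3·(-240) + (-4)·216 = -576
Since det(O) ≠ 0, rank(O) = 3 and the system is completely observable.

-576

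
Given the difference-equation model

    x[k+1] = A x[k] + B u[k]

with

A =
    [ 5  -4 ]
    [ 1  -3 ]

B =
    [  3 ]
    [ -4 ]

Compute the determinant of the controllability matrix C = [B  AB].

AB = [[31], [15]]
Controllability matrix C = [B  AB] = [[3, 31], [-4, 15]]
det(C) = 3·15 - 31·(-4) = 45 - (-124) = 169
Since det(C) ≠ 0, rank(C) = 2 and the system is completely controllable.

169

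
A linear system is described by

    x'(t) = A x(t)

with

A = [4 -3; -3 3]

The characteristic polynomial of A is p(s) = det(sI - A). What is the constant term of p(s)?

3

For a 2×2 matrix, det(sI - A) = s^2 - (tr A)s + det A.
tr A = 7, det A = 3.
So p(s) = s^2 - 7s + 3.
The constant term is 3.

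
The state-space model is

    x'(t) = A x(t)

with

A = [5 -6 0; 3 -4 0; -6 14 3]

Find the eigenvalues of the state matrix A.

det(sI - A) = s^3 - (tr A)s^2 + (M11 + M22 + M33)s - det A, where Mii is the 2×2 principal minor of A obtained by deleting row i and column i.
tr A = 5 + (-4) + 3 = 4; M11 = (-4)·3 - 0·14 = -12 - 0 = -12; M22 = 5·3 - 0·(-6) = 15 - 0 = 15; M33 = 5·(-4) - (-6)·3 = -20 - (-18) = -2; sum of minors = 1.
det A = 5·((-4)·3 - 0·14) - (-6)·(3·3 - 0·(-6)) + 0·(3·14 - (-4)·(-6)) = 5·(-12) - (-6)·9 + 0·18 = -6.
So p(s) = det(sI - A) = s^3 - 4s^2 + s + 6.
Rational-root test: any integer root divides 6. Testing small divisors, s = -1 works: p(-1) = -1 + (-4) + (-1) + 6 = 0, so (s + 1) is a factor.
Dividing, p(s) = (s + 1)(s^2 - 5s + 6).
Factor s^2 - 5s + 6: two numbers with sum 5 and product 6 are 3 and 2, so s^2 - 5s + 6 = (s - 3)(s - 2).
Hence p(s) = (s - 3) (s - 2) (s + 1), with roots -1, 2, 3.
At least one eigenvalue has non-negative real part, so the system is not asymptotically stable.

-1, 2, 3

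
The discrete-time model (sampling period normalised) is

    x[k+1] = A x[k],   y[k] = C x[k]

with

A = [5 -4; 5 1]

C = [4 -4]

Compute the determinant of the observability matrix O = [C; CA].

-80

CA = [[0, -20]]
Observability matrix O = [C; CA] = [[4, -4], [0, -20]]
det(O) = 4·(-20) - (-4)·0 = -80 - 0 = -80
Since det(O) ≠ 0, rank(O) = 2 and the system is completely observable.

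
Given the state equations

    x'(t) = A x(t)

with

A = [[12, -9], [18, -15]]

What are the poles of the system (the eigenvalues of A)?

det(sI - A) = s^2 - (tr A)s + det A, with tr A = 12 + (-15) = -3 and det A = 12·(-15) - (-9)·18 = -180 - (-162) = -18.
So p(s) = det(sI - A) = s^2 + 3s - 18.
Factor s^2 + 3s - 18: two numbers with sum -3 and product -18 are 3 and -6, so s^2 + 3s - 18 = (s - 3)(s + 6).
Hence p(s) = (s - 3) (s + 6), with roots -6, 3.
At least one eigenvalue has non-negative real part, so the system is not asymptotically stable.

-6, 3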